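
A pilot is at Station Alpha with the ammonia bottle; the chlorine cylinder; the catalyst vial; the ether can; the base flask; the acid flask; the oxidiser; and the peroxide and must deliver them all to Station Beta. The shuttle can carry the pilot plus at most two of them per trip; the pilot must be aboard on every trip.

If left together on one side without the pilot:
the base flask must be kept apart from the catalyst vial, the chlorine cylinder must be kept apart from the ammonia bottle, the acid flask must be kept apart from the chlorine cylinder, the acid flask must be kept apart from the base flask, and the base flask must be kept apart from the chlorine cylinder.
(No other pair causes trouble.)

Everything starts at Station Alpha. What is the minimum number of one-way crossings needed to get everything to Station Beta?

13

Counting alone: the pilot can take at most 2 across per trip to Station Beta, so moving all 8 needs at least 4 loaded trips out, with a return between consecutive ones — at least 7 crossings.
The safety rule pushes this higher. Following every safe sequence of crossings, the most of the 8 that can be at Station Beta as the shuttle arrives there on crossings 7, 9, 11 is 5, 6, 7 respectively — never all 8.
So no plan with fewer than 13 crossings exists, and this one achieves 13:
1. Pilot goes to Station Beta with the base flask and the chlorine cylinder.  [Station Alpha: the acid flask, the ammonia bottle, the catalyst vial, the ether can, the oxidiser, the peroxide | Station Beta: the base flask, the chlorine cylinder]
2. Pilot goes back to Station Alpha with the chlorine cylinder.  [Station Alpha: the acid flask, the ammonia bottle, the catalyst vial, the chlorine cylinder, the ether can, the oxidiser, the peroxide | Station Beta: the base flask]
3. Pilot goes to Station Beta with the ammonia bottle and the chlorine cylinder.  [Station Alpha: the acid flask, the catalyst vial, the ether can, the oxidiser, the peroxide | Station Beta: the ammonia bottle, the base flask, the chlorine cylinder]
4. Pilot goes back to Station Alpha with the chlorine cylinder.  [Station Alpha: the acid flask, the catalyst vial, the chlorine cylinder, the ether can, the oxidiser, the peroxide | Station Beta: the ammonia bottle, the base flask]
5. Pilot goes to Station Beta with the chlorine cylinder and the ether can.  [Station Alpha: the acid flask, the catalyst vial, the oxidiser, the peroxide | Station Beta: the ammonia bottle, the base flask, the chlorine cylinder, the ether can]
6. Pilot goes back to Station Alpha with the chlorine cylinder.  [Station Alpha: the acid flask, the catalyst vial, the chlorine cylinder, the oxidiser, the peroxide | Station Beta: the ammonia bottle, the base flask, the ether can]
7. Pilot goes to Station Beta with the chlorine cylinder and the oxidiser.  [Station Alpha: the acid flask, the catalyst vial, the peroxide | Station Beta: the ammonia bottle, the base flask, the chlorine cylinder, the ether can, the oxidiser]
8. Pilot goes back to Station Alpha with the chlorine cylinder.  [Station Alpha: the acid flask, the catalyst vial, the chlorine cylinder, the peroxide | Station Beta: the ammonia bottle, the base flask, the ether can, the oxidiser]
9. Pilot goes to Station Beta with the chlorine cylinder and the peroxide.  [Station Alpha: the acid flask, the catalyst vial | Station Beta: the ammonia bottle, the base flask, the chlorine cylinder, the ether can, the oxidiser, the peroxide]
10. Pilot goes back to Station Alpha with the chlorine cylinder.  [Station Alpha: the acid flask, the catalyst vial, the chlorine cylinder | Station Beta: the ammonia bottle, the base flask, the ether can, the oxidiser, the peroxide]
11. Pilot goes to Station Beta with the acid flask and the catalyst vial.  [Station Alpha: the chlorine cylinder | Station Beta: the acid flask, the ammonia bottle, the base flask, the catalyst vial, the ether can, the oxidiser, the peroxide]
12. Pilot goes back to Station Alpha with the base flask.  [Station Alpha: the base flask, the chlorine cylinder | Station Beta: the acid flask, the ammonia bottle, the catalyst vial, the ether can, the oxidiser, the peroxide]
13. Pilot goes to Station Beta with the base flask and the chlorine cylinder.  [Station Alpha: — | Station Beta: the acid flask, the ammonia bottle, the base flask, the catalyst vial, the chlorine cylinder, the ether can, the oxidiser, the peroxide]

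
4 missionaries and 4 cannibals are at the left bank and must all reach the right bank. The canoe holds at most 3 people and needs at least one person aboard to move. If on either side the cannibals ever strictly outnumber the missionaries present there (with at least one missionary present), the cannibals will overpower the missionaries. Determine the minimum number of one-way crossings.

9

Counting alone: each trip to the right bank takes at most 3 across and each return brings at least 1 back, so after t trips out (and t−1 returns) at most 3t − (t−1) of the 8 are across; that first reaches 8 at t = 4, so at least 7 crossings are needed.
The safety rule pushes this higher. Following every safe sequence of crossings, the most of the 8 that can be at the right bank as the canoe arrives there on crossing 7 is 7 — never all 8.
So no plan with fewer than 9 crossings exists, and this one achieves 9:
1. 2 cannibals → the right bank.  (the left bank: 4M 2C; the right bank: 0M 2C)
2. 1 cannibal ← the left bank.  (the left bank: 4M 3C; the right bank: 0M 1C)
3. 3 cannibals → the right bank.  (the left bank: 4M 0C; the right bank: 0M 4C)
4. 1 cannibal ← the left bank.  (the left bank: 4M 1C; the right bank: 0M 3C)
5. 3 missionaries → the right bank.  (the left bank: 1M 1C; the right bank: 3M 3C)
6. 1 missionary and 1 cannibal ← the left bank.  (the left bank: 2M 2C; the right bank: 2M 2C)
7. 2 missionaries → the right bank.  (the left bank: 0M 2C; the right bank: 4M 2C)
8. 1 cannibal ← the left bank.  (the left bank: 0M 3C; the right bank: 4M 1C)
9. 3 cannibals → the right bank.  (the left bank: 0M 0C; the right bank: 4M 4C)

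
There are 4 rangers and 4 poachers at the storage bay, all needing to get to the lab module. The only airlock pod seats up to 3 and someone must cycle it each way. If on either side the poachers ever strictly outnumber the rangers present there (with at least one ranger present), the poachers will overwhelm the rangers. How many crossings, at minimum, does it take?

Counting alone: each trip to the lab module takes at most 3 across and each return brings at least 1 back, so after t trips out (and t−1 returns) at most 3t − (t−1) of the 8 are across; that first reaches 8 at t = 4, so at least 7 crossings are needed.
The safety rule pushes this higher. Following every safe sequence of crossings, the most of the 8 that can be at the lab module as the airlock pod arrives there on crossing 7 is 7 — never all 8.
So no plan with fewer than 9 crossings exists, and this one achieves 9:
1. 2 poachers → the lab module.  (the storage bay: 4R 2P; the lab module: 0R 2P)
2. 1 poacher ← the storage bay.  (the storage bay: 4R 3P; the lab module: 0R 1P)
3. 3 poachers → the lab module.  (the storage bay: 4R 0P; the lab module: 0R 4P)
4. 1 poacher ← the storage bay.  (the storage bay: 4R 1P; the lab module: 0R 3P)
5. 3 rangers → the lab module.  (the storage bay: 1R 1P; the lab module: 3R 3P)
6. 1 ranger and 1 poacher ← the storage bay.  (the storage bay: 2R 2P; the lab module: 2R 2P)
7. 2 rangers → the lab module.  (the storage bay: 0R 2P; the lab module: 4R 2P)
8. 1 poacher ← the storage bay.  (the storage bay: 0R 3P; the lab module: 4R 1P)
9. 3 poachers → the lab module.  (the storage bay: 0R 0P; the lab module: 4R 4P)

9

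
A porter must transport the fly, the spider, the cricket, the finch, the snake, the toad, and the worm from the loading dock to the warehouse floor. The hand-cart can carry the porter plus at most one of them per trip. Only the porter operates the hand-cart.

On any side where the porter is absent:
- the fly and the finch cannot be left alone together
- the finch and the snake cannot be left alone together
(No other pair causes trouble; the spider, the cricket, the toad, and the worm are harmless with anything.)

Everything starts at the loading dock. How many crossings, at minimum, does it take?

15

Counting alone: the porter can take at most 1 across per trip to the warehouse floor, so moving all 7 needs at least 7 loaded trips out, with a return between consecutive ones — at least 13 crossings.
The safety rule pushes this higher. Following every safe sequence of crossings, the most of the 7 that can be at the warehouse floor as the hand-cart arrives there on crossing 13 is 6 — never all 7.
So no plan with fewer than 15 crossings exists, and this one achieves 15:
1. Porter goes to the warehouse floor with the finch.
2. Porter goes back to the loading dock alone.
3. Porter goes to the warehouse floor with the fly.
4. Porter goes back to the loading dock with the finch.
5. Porter goes to the warehouse floor with the snake.
6. Porter goes back to the loading dock alone.
7. Porter goes to the warehouse floor with the spider.
8. Porter goes back to the loading dock alone.
9. Porter goes to the warehouse floor with the cricket.
10. Porter goes back to the loading dock alone.
11. Porter goes to the warehouse floor with the toad.
12. Porter goes back to the loading dock alone.
13. Porter goes to the warehouse floor with the worm.
14. Porter goes back to the loading dock alone.
15. Porter goes to the warehouse floor with the finch.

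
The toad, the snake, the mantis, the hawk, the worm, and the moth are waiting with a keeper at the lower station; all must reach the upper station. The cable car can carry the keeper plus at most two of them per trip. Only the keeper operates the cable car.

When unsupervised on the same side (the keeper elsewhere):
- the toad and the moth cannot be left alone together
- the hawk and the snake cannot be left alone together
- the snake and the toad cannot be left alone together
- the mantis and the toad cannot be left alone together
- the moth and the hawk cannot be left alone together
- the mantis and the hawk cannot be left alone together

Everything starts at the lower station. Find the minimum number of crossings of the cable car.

Counting alone: the keeper can take at most 2 across per trip to the upper station, so moving all 6 needs at least 3 loaded trips out, with a return between consecutive ones — at least 5 crossings.
The safety rule pushes this higher. Following every safe sequence of crossings, the most of the 6 that can be at the upper station as the cable car arrives there on crossing 5 is 5 — never all 6.
So no plan with fewer than 7 crossings exists, and this one achieves 7:
1. Keeper goes to the upper station with the hawk and the toad.
2. Keeper goes back to the lower station alone.
3. Keeper goes to the upper station with the mantis and the snake.
4. Keeper goes back to the lower station with the hawk and the toad.
5. Keeper goes to the upper station with the moth and the worm.
6. Keeper goes back to the lower station alone.
7. Keeper goes to the upper station with the hawk and the toad.

7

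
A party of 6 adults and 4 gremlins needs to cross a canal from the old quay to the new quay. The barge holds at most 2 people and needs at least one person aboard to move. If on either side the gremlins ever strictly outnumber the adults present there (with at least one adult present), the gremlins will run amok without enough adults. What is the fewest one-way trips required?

17

Counting alone: each trip to the new quay takes at most 2 across and each return brings at least 1 back, so after t trips out (and t−1 returns) at most 2t − (t−1) of the 10 are across; that first reaches 10 at t = 9, so at least 17 crossings are needed.
The plan below uses exactly 17 crossings, so it is optimal:
1. 2 gremlins → the new quay.  (the old quay: 6A 2G; the new quay: 0A 2G)
2. 1 gremlin ← the old quay.  (the old quay: 6A 3G; the new quay: 0A 1G)
3. 2 gremlins → the new quay.  (the old quay: 6A 1G; the new quay: 0A 3G)
4. 1 gremlin ← the old quay.  (the old quay: 6A 2G; the new quay: 0A 2G)
5. 2 adults → the new quay.  (the old quay: 4A 2G; the new quay: 2A 2G)
6. 1 gremlin ← the old quay.  (the old quay: 4A 3G; the new quay: 2A 1G)
7. 1 adult and 1 gremlin → the new quay.  (the old quay: 3A 2G; the new quay: 3A 2G)
8. 1 gremlin ← the old quay.  (the old quay: 3A 3G; the new quay: 3A 1G)
9. 2 gremlins → the new quay.  (the old quay: 3A 1G; the new quay: 3A 3G)
10. 1 gremlin ← the old quay.  (the old quay: 3A 2G; the new quay: 3A 2G)
11. 1 adult and 1 gremlin → the new quay.  (the old quay: 2A 1G; the new quay: 4A 3G)
12. 1 gremlin ← the old quay.  (the old quay: 2A 2G; the new quay: 4A 2G)
13. 2 gremlins → the new quay.  (the old quay: 2A 0G; the new quay: 4A 4G)
14. 1 gremlin ← the old quay.  (the old quay: 2A 1G; the new quay: 4A 3G)
15. 1 adult and 1 gremlin → the new quay.  (the old quay: 1A 0G; the new quay: 5A 4G)
16. 1 gremlin ← the old quay.  (the old quay: 1A 1G; the new quay: 5A 3G)
17. 1 adult and 1 gremlin → the new quay.  (the old quay: 0A 0G; the new quay: 6A 4G)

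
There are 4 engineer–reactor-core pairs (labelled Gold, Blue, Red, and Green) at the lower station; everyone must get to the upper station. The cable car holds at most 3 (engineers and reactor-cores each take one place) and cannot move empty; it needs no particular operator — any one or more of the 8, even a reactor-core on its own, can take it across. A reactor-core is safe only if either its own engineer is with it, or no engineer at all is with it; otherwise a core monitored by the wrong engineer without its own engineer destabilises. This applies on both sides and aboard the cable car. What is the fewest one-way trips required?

Counting alone: each trip to the upper station takes at most 3 across and each return brings at least 1 back, so after t trips out (and t−1 returns) at most 3t − (t−1) of the 8 are across; that first reaches 8 at t = 4, so at least 7 crossings are needed.
The safety rule pushes this higher. Following every safe sequence of crossings, the most of the 8 that can be at the upper station as the cable car arrives there on crossing 7 is 7 — never all 8.
So no plan with fewer than 9 crossings exists, and this one achieves 9:
1. engineer Gold and reactor-core Gold cross → the upper station.
2. engineer Gold crosses ← the lower station.
3. engineer Blue, engineer Gold, and reactor-core Blue cross → the upper station.
4. engineer Gold and reactor-core Gold cross ← the lower station.
5. engineer Gold, engineer Green, and engineer Red cross → the upper station.
6. reactor-core Blue crosses ← the lower station.
7. reactor-core Blue and reactor-core Gold cross → the upper station.
8. reactor-core Gold crosses ← the lower station.
9. reactor-core Gold, reactor-core Green, and reactor-core Red cross → the upper station.

9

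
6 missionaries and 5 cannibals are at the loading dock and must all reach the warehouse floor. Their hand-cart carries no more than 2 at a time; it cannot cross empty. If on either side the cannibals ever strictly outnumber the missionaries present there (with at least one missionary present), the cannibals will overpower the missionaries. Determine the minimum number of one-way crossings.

Counting alone: each trip to the warehouse floor takes at most 2 across and each return brings at least 1 back, so after t trips out (and t−1 returns) at most 2t − (t−1) of the 11 are across; that first reaches 11 at t = 10, so at least 19 crossings are needed.
The plan below uses exactly 19 crossings, so it is optimal:
1. 2 cannibals → the warehouse floor.  (the loading dock: 6M 3C; the warehouse floor: 0M 2C)
2. 1 cannibal ← the loading dock.  (the loading dock: 6M 4C; the warehouse floor: 0M 1C)
3. 2 cannibals → the warehouse floor.  (the loading dock: 6M 2C; the warehouse floor: 0M 3C)
4. 1 cannibal ← the loading dock.  (the loading dock: 6M 3C; the warehouse floor: 0M 2C)
5. 2 missionaries → the warehouse floor.  (the loading dock: 4M 3C; the warehouse floor: 2M 2C)
6. 1 cannibal ← the loading dock.  (the loading dock: 4M 4C; the warehouse floor: 2M 1C)
7. 1 missionary and 1 cannibal → the warehouse floor.  (the loading dock: 3M 3C; the warehouse floor: 3M 2C)
8. 1 missionary ← the loading dock.  (the loading dock: 4M 3C; the warehouse floor: 2M 2C)
9. 1 missionary and 1 cannibal → the warehouse floor.  (the loading dock: 3M 2C; the warehouse floor: 3M 3C)
10. 1 cannibal ← the loading dock.  (the loading dock: 3M 3C; the warehouse floor: 3M 2C)
11. 1 missionary and 1 cannibal → the warehouse floor.  (the loading dock: 2M 2C; the warehouse floor: 4M 3C)
12. 1 missionary ← the loading dock.  (the loading dock: 3M 2C; the warehouse floor: 3M 3C)
13. 1 missionary and 1 cannibal → the warehouse floor.  (the loading dock: 2M 1C; the warehouse floor: 4M 4C)
14. 1 cannibal ← the loading dock.  (the loading dock: 2M 2C; the warehouse floor: 4M 3C)
15. 1 missionary and 1 cannibal → the warehouse floor.  (the loading dock: 1M 1C; the warehouse floor: 5M 4C)
16. 1 missionary ← the loading dock.  (the loading dock: 2M 1C; the warehouse floor: 4M 4C)
17. 1 missionary and 1 cannibal → the warehouse floor.  (the loading dock: 1M 0C; the warehouse floor: 5M 5C)
18. 1 cannibal ← the loading dock.  (the loading dock: 1M 1C; the warehouse floor: 5M 4C)
19. 1 missionary and 1 cannibal → the warehouse floor.  (the loading dock: 0M 0C; the warehouse floor: 6M 5C)

19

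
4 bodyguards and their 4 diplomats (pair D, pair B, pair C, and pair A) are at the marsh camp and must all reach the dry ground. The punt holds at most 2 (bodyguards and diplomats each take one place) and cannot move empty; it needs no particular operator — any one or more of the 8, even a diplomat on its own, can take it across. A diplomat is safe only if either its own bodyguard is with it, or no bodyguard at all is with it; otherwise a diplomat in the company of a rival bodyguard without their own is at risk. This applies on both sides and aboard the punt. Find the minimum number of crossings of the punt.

impossible

Following every safe sequence of crossings from the start, the most of the 8 that can be at the dry ground as the punt arrives there on crossings 1, 3, 5 is 2, 3, 4 respectively; the best ever achieved is 4 of 8.
From crossing 7 on, no configuration arises that was not already reachable earlier: only 44 distinct safe configurations (who is on which side, and where the punt is) can ever be reached, none of them has everyone across, and every continuation just revisits them. So no valid plan exists.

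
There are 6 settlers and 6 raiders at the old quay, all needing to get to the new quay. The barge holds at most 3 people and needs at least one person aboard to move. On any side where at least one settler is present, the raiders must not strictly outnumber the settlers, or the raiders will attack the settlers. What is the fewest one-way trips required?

impossible

Following every safe sequence of crossings from the start, the most of the 12 that can be at the new quay as the barge arrives there on crossings 1, 3, 5 is 3, 5, 6 respectively; the best ever achieved is 6 of 12.
From crossing 7 on, no configuration arises that was not already reachable earlier: only 17 distinct safe configurations (who is on which side, and where the barge is) can ever be reached, none of them has everyone across, and every continuation just revisits them. They are: 0 settlers + 0 raiders across (barge back at the start); 0 settlers + 1 raider across (barge there); 0 settlers + 1 raider across (barge back at the start); 0 settlers + 2 raiders across (barge there); 0 settlers + 2 raiders across (barge back at the start); 0 settlers + 3 raiders across (barge there); 0 settlers + 3 raiders across (barge back at the start); 0 settlers + 4 raiders across (barge there); 0 settlers + 4 raiders across (barge back at the start); 0 settlers + 5 raiders across (barge there); 0 settlers + 5 raiders across (barge back at the start); 0 settlers + 6 raiders across (barge there); 1 settler + 1 raider across (barge there); 1 settler + 1 raider across (barge back at the start); 2 settlers + 2 raiders across (barge there); 2 settlers + 2 raiders across (barge back at the start); 3 settlers + 3 raiders across (barge there). So no valid plan exists.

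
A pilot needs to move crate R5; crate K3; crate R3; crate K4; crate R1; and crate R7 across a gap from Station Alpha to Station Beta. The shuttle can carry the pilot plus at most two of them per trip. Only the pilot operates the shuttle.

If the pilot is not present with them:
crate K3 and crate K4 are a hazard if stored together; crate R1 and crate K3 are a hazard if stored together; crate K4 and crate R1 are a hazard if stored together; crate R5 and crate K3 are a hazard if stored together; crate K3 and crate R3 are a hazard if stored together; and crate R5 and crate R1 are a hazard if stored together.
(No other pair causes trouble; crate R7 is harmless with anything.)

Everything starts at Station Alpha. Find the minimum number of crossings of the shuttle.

Counting alone: the pilot can take at most 2 across per trip to Station Beta, so moving all 6 needs at least 3 loaded trips out, with a return between consecutive ones — at least 5 crossings.
The safety rule pushes this higher. Following every safe sequence of crossings, the most of the 6 that can be at Station Beta as the shuttle arrives there on crossings 5, 7 is 4, 5 respectively — never all 6.
So no plan with fewer than 9 crossings exists, and this one achieves 9:
1. Pilot goes to Station Beta with crate K3 and crate R1.
2. Pilot goes back to Station Alpha with crate K3.
3. Pilot goes to Station Beta with crate K3 and crate R3.
4. Pilot goes back to Station Alpha with crate K3.
5. Pilot goes to Station Beta with crate K4 and crate R5.
6. Pilot goes back to Station Alpha with crate R1.
7. Pilot goes to Station Beta with crate K3 and crate R7.
8. Pilot goes back to Station Alpha with crate K3.
9. Pilot goes to Station Beta with crate K3 and crate R1.

9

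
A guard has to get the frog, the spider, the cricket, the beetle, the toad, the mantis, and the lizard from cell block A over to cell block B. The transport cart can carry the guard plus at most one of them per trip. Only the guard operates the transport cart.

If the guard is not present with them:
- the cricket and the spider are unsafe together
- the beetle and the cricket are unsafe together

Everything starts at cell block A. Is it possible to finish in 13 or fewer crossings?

Counting alone: the guard can take at most 1 across per trip to cell block B, so moving all 7 needs at least 7 loaded trips out, with a return between consecutive ones — at least 13 crossings.
The safety rule pushes this higher. Following every safe sequence of crossings, the most of the 7 that can be at cell block B as the transport cart arrives there on crossing 13 is 6 — never all 7.
So the move cannot be finished within 13 crossings. (The shortest complete plan takes 15:)
1. Guard goes to cell block B with the cricket.  [cell block A: the beetle, the frog, the lizard, the mantis, the spider, the toad | cell block B: the cricket]
2. Guard goes back to cell block A alone.  [cell block A: the beetle, the frog, the lizard, the mantis, the spider, the toad | cell block B: the cricket]
3. Guard goes to cell block B with the frog.  [cell block A: the beetle, the lizard, the mantis, the spider, the toad | cell block B: the cricket, the frog]
4. Guard goes back to cell block A alone.  [cell block A: the beetle, the lizard, the mantis, the spider, the toad | cell block B: the cricket, the frog]
5. Guard goes to cell block B with the spider.  [cell block A: the beetle, the lizard, the mantis, the toad | cell block B: the cricket, the frog, the spider]
6. Guard goes back to cell block A with the cricket.  [cell block A: the beetle, the cricket, the lizard, the mantis, the toad | cell block B: the frog, the spider]
7. Guard goes to cell block B with the beetle.  [cell block A: the cricket, the lizard, the mantis, the toad | cell block B: the beetle, the frog, the spider]
8. Guard goes back to cell block A alone.  [cell block A: the cricket, the lizard, the mantis, the toad | cell block B: the beetle, the frog, the spider]
9. Guard goes to cell block B with the toad.  [cell block A: the cricket, the lizard, the mantis | cell block B: the beetle, the frog, the spider, the toad]
10. Guard goes back to cell block A alone.  [cell block A: the cricket, the lizard, the mantis | cell block B: the beetle, the frog, the spider, the toad]
11. Guard goes to cell block B with the mantis.  [cell block A: the cricket, the lizard | cell block B: the beetle, the frog, the mantis, the spider, the toad]
12. Guard goes back to cell block A alone.  [cell block A: the cricket, the lizard | cell block B: the beetle, the frog, the mantis, the spider, the toad]
13. Guard goes to cell block B with the lizard.  [cell block A: the cricket | cell block B: the beetle, the frog, the lizard, the mantis, the spider, the toad]
14. Guard goes back to cell block A alone.  [cell block A: the cricket | cell block B: the beetle, the frog, the lizard, the mantis, the spider, the toad]
15. Guard goes to cell block B with the cricket.  [cell block A: — | cell block B: the beetle, the cricket, the frog, the lizard, the mantis, the spider, the toad]

No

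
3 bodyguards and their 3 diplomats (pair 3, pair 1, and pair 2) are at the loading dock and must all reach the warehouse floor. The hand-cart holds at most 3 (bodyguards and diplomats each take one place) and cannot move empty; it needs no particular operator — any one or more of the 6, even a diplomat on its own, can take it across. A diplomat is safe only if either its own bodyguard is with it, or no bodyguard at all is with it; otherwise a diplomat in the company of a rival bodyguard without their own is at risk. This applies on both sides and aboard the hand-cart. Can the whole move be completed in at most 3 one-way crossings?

No

Counting alone: each trip to the warehouse floor takes at most 3 across and each return brings at least 1 back, so after t trips out (and t−1 returns) at most 3t − (t−1) of the 6 are across; that first reaches 6 at t = 3, so at least 5 crossings are needed.
Since 3 < 5, 3 crossings cannot be enough. (The shortest complete plan in fact takes 5:)
1. bodyguard 3 and diplomat 3 cross → the warehouse floor.
2. bodyguard 3 crosses ← the loading dock.
3. bodyguard 1, bodyguard 2, and bodyguard 3 cross → the warehouse floor.
4. diplomat 3 crosses ← the loading dock.
5. diplomat 1, diplomat 2, and diplomat 3 cross → the warehouse floor.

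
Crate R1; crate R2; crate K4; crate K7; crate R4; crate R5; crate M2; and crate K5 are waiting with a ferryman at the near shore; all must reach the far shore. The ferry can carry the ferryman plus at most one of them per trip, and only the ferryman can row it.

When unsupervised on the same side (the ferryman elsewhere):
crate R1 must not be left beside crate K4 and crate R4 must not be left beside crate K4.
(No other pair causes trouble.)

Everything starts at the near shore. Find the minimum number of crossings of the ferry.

17

Counting alone: the ferryman can take at most 1 across per trip to the far shore, so moving all 8 needs at least 8 loaded trips out, with a return between consecutive ones — at least 15 crossings.
The safety rule pushes this higher. Following every safe sequence of crossings, the most of the 8 that can be at the far shore as the ferry arrives there on crossing 15 is 7 — never all 8.
So no plan with fewer than 17 crossings exists, and this one achieves 17:
1. Ferryman goes to the far shore with crate K4.
2. Ferryman goes back to the near shore alone.
3. Ferryman goes to the far shore with crate R1.
4. Ferryman goes back to the near shore with crate K4.
5. Ferryman goes to the far shore with crate R4.
6. Ferryman goes back to the near shore alone.
7. Ferryman goes to the far shore with crate R2.
8. Ferryman goes back to the near shore alone.
9. Ferryman goes to the far shore with crate K7.
10. Ferryman goes back to the near shore alone.
11. Ferryman goes to the far shore with crate R5.
12. Ferryman goes back to the near shore alone.
13. Ferryman goes to the far shore with crate M2.
14. Ferryman goes back to the near shore alone.
15. Ferryman goes to the far shore with crate K5.
16. Ferryman goes back to the near shore alone.
17. Ferryman goes to the far shore with crate K4.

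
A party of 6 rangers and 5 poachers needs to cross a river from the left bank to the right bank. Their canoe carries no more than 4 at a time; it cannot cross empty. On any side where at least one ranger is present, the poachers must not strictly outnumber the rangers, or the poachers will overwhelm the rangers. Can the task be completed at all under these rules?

1. 2 poachers → the right bank.  (the left bank: 6R 3P; the right bank: 0R 2P)
2. 1 poacher ← the left bank.  (the left bank: 6R 4P; the right bank: 0R 1P)
3. 4 poachers → the right bank.  (the left bank: 6R 0P; the right bank: 0R 5P)
4. 1 poacher ← the left bank.  (the left bank: 6R 1P; the right bank: 0R 4P)
5. 4 rangers → the right bank.  (the left bank: 2R 1P; the right bank: 4R 4P)
6. 1 poacher ← the left bank.  (the left bank: 2R 2P; the right bank: 4R 3P)
7. 2 rangers and 2 poachers → the right bank.  (the left bank: 0R 0P; the right bank: 6R 5P)

Yes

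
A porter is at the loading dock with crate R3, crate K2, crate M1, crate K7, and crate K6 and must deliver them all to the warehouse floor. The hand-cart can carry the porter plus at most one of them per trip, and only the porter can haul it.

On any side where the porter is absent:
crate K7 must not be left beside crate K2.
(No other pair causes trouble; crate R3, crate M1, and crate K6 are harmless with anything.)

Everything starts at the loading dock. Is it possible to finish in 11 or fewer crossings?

Yes — this plan uses 9 crossings (≤ 11):
1. Porter goes to the warehouse floor with crate K2.
2. Porter goes back to the loading dock alone.
3. Porter goes to the warehouse floor with crate R3.
4. Porter goes back to the loading dock alone.
5. Porter goes to the warehouse floor with crate M1.
6. Porter goes back to the loading dock alone.
7. Porter goes to the warehouse floor with crate K6.
8. Porter goes back to the loading dock alone.
9. Porter goes to the warehouse floor with crate K7.

Yes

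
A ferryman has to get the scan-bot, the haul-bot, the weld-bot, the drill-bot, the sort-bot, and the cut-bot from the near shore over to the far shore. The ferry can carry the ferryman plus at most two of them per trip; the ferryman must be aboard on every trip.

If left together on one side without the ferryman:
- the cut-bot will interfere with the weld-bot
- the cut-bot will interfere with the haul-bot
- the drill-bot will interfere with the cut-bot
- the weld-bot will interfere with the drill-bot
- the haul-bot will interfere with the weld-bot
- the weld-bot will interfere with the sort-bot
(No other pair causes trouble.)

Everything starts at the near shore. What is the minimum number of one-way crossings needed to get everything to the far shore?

9

Counting alone: the ferryman can take at most 2 across per trip to the far shore, so moving all 6 needs at least 3 loaded trips out, with a return between consecutive ones — at least 5 crossings.
The safety rule pushes this higher. Following every safe sequence of crossings, the most of the 6 that can be at the far shore as the ferry arrives there on crossings 5, 7 is 4, 5 respectively — never all 6.
So no plan with fewer than 9 crossings exists, and this one achieves 9:
1. Ferryman goes to the far shore with the cut-bot and the weld-bot.  [the near shore: the drill-bot, the haul-bot, the scan-bot, the sort-bot | the far shore: the cut-bot, the weld-bot]
2. Ferryman goes back to the near shore with the weld-bot.  [the near shore: the drill-bot, the haul-bot, the scan-bot, the sort-bot, the weld-bot | the far shore: the cut-bot]
3. Ferryman goes to the far shore with the scan-bot and the weld-bot.  [the near shore: the drill-bot, the haul-bot, the sort-bot | the far shore: the cut-bot, the scan-bot, the weld-bot]
4. Ferryman goes back to the near shore with the weld-bot.  [the near shore: the drill-bot, the haul-bot, the sort-bot, the weld-bot | the far shore: the cut-bot, the scan-bot]
5. Ferryman goes to the far shore with the sort-bot and the weld-bot.  [the near shore: the drill-bot, the haul-bot | the far shore: the cut-bot, the scan-bot, the sort-bot, the weld-bot]
6. Ferryman goes back to the near shore with the weld-bot.  [the near shore: the drill-bot, the haul-bot, the weld-bot | the far shore: the cut-bot, the scan-bot, the sort-bot]
7. Ferryman goes to the far shore with the drill-bot and the haul-bot.  [the near shore: the weld-bot | the far shore: the cut-bot, the drill-bot, the haul-bot, the scan-bot, the sort-bot]
8. Ferryman goes back to the near shore with the cut-bot.  [the near shore: the cut-bot, the weld-bot | the far shore: the drill-bot, the haul-bot, the scan-bot, the sort-bot]
9. Ferryman goes to the far shore with the cut-bot and the weld-bot.  [the near shore: — | the far shore: the cut-bot, the drill-bot, the haul-bot, the scan-bot, the sort-bot, the weld-bot]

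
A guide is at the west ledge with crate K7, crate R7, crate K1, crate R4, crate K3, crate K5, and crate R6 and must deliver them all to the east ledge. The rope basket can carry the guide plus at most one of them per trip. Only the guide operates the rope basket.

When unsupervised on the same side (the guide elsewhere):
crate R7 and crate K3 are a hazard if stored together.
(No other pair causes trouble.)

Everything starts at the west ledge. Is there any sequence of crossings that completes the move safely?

Yes

1. Guide goes to the east ledge with crate R7.  [the west ledge: crate K1, crate K3, crate K5, crate K7, crate R4, crate R6 | the east ledge: crate R7]
2. Guide goes back to the west ledge alone.  [the west ledge: crate K1, crate K3, crate K5, crate K7, crate R4, crate R6 | the east ledge: crate R7]
3. Guide goes to the east ledge with crate K7.  [the west ledge: crate K1, crate K3, crate K5, crate R4, crate R6 | the east ledge: crate K7, crate R7]
4. Guide goes back to the west ledge alone.  [the west ledge: crate K1, crate K3, crate K5, crate R4, crate R6 | the east ledge: crate K7, crate R7]
5. Guide goes to the east ledge with crate K1.  [the west ledge: crate K3, crate K5, crate R4, crate R6 | the east ledge: crate K1, crate K7, crate R7]
6. Guide goes back to the west ledge alone.  [the west ledge: crate K3, crate K5, crate R4, crate R6 | the east ledge: crate K1, crate K7, crate R7]
7. Guide goes to the east ledge with crate R4.  [the west ledge: crate K3, crate K5, crate R6 | the east ledge: crate K1, crate K7, crate R4, crate R7]
8. Guide goes back to the west ledge alone.  [the west ledge: crate K3, crate K5, crate R6 | the east ledge: crate K1, crate K7, crate R4, crate R7]
9. Guide goes to the east ledge with crate K5.  [the west ledge: crate K3, crate R6 | the east ledge: crate K1, crate K5, crate K7, crate R4, crate R7]
10. Guide goes back to the west ledge alone.  [the west ledge: crate K3, crate R6 | the east ledge: crate K1, crate K5, crate K7, crate R4, crate R7]
11. Guide goes to the east ledge with crate R6.  [the west ledge: crate K3 | the east ledge: crate K1, crate K5, crate K7, crate R4, crate R6, crate R7]
12. Guide goes back to the west ledge alone.  [the west ledge: crate K3 | the east ledge: crate K1, crate K5, crate K7, crate R4, crate R6, crate R7]
13. Guide goes to the east ledge with crate K3.  [the west ledge: — | the east ledge: crate K1, crate K3, crate K5, crate K7, crate R4, crate R6, crate R7]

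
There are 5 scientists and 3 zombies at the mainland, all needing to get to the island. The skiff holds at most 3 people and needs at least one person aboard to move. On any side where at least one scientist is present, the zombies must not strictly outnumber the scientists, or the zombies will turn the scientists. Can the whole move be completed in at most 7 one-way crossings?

Yes — this plan uses 7 crossings (≤ 7):
1. 2 zombies → the island.  (the mainland: 5S 1Z; the island: 0S 2Z)
2. 1 zombie ← the mainland.  (the mainland: 5S 2Z; the island: 0S 1Z)
3. 2 scientists and 1 zombie → the island.  (the mainland: 3S 1Z; the island: 2S 2Z)
4. 1 zombie ← the mainland.  (the mainland: 3S 2Z; the island: 2S 1Z)
5. 1 scientist and 2 zombies → the island.  (the mainland: 2S 0Z; the island: 3S 3Z)
6. 1 zombie ← the mainland.  (the mainland: 2S 1Z; the island: 3S 2Z)
7. 2 scientists and 1 zombie → the island.  (the mainland: 0S 0Z; the island: 5S 3Z)

Yes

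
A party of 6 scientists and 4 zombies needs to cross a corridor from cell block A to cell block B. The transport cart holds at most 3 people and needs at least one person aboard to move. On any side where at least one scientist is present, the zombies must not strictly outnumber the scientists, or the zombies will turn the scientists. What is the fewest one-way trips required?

9

Counting alone: each trip to cell block B takes at most 3 across and each return brings at least 1 back, so after t trips out (and t−1 returns) at most 3t − (t−1) of the 10 are across; that first reaches 10 at t = 5, so at least 9 crossings are needed.
The plan below uses exactly 9 crossings, so it is optimal:
1. 2 zombies → cell block B.  (cell block A: 6S 2Z; cell block B: 0S 2Z)
2. 1 zombie ← cell block A.  (cell block A: 6S 3Z; cell block B: 0S 1Z)
3. 3 zombies → cell block B.  (cell block A: 6S 0Z; cell block B: 0S 4Z)
4. 1 zombie ← cell block A.  (cell block A: 6S 1Z; cell block B: 0S 3Z)
5. 3 scientists → cell block B.  (cell block A: 3S 1Z; cell block B: 3S 3Z)
6. 1 zombie ← cell block A.  (cell block A: 3S 2Z; cell block B: 3S 2Z)
7. 1 scientist and 2 zombies → cell block B.  (cell block A: 2S 0Z; cell block B: 4S 4Z)
8. 1 zombie ← cell block A.  (cell block A: 2S 1Z; cell block B: 4S 3Z)
9. 2 scientists and 1 zombie → cell block B.  (cell block A: 0S 0Z; cell block B: 6S 4Z)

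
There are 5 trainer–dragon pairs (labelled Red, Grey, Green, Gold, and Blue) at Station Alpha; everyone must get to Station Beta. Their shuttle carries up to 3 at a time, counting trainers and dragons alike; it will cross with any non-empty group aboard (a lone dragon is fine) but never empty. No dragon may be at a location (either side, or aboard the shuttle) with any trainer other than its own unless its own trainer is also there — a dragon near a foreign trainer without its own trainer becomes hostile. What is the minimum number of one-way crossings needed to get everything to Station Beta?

Counting alone: each trip to Station Beta takes at most 3 across and each return brings at least 1 back, so after t trips out (and t−1 returns) at most 3t − (t−1) of the 10 are across; that first reaches 10 at t = 5, so at least 9 crossings are needed.
The safety rule pushes this higher. Following every safe sequence of crossings, the most of the 10 that can be at Station Beta as the shuttle arrives there on crossing 9 is 9 — never all 10.
So no plan with fewer than 11 crossings exists, and this one achieves 11:
1. dragon Red and trainer Red cross → Station Beta.
2. trainer Red crosses ← Station Alpha.
3. dragon Gold, dragon Green, and dragon Grey cross → Station Beta.
4. dragon Red crosses ← Station Alpha.
5. trainer Gold, trainer Green, and trainer Grey cross → Station Beta.
6. dragon Grey and trainer Grey cross ← Station Alpha.
7. trainer Blue, trainer Grey, and trainer Red cross → Station Beta.
8. dragon Green crosses ← Station Alpha.
9. dragon Grey and dragon Red cross → Station Beta.
10. dragon Red crosses ← Station Alpha.
11. dragon Blue, dragon Green, and dragon Red cross → Station Beta.

11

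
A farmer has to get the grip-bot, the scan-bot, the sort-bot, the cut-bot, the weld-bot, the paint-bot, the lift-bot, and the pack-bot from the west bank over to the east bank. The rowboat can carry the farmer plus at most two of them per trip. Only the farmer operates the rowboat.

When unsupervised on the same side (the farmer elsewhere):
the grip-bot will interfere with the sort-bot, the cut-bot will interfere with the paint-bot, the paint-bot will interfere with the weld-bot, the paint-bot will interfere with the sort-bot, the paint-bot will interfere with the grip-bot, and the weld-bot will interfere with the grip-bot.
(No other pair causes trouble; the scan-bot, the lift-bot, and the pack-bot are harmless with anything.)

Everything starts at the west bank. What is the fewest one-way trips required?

Counting alone: the farmer can take at most 2 across per trip to the east bank, so moving all 8 needs at least 4 loaded trips out, with a return between consecutive ones — at least 7 crossings.
The safety rule pushes this higher. Following every safe sequence of crossings, the most of the 8 that can be at the east bank as the rowboat arrives there on crossings 7, 9, 11 is 5, 6, 7 respectively — never all 8.
So no plan with fewer than 13 crossings exists, and this one achieves 13:
1. Farmer goes to the east bank with the grip-bot and the paint-bot.  [the west bank: the cut-bot, the lift-bot, the pack-bot, the scan-bot, the sort-bot, the weld-bot | the east bank: the grip-bot, the paint-bot]
2. Farmer goes back to the west bank with the grip-bot.  [the west bank: the cut-bot, the grip-bot, the lift-bot, the pack-bot, the scan-bot, the sort-bot, the weld-bot | the east bank: the paint-bot]
3. Farmer goes to the east bank with the grip-bot and the scan-bot.  [the west bank: the cut-bot, the lift-bot, the pack-bot, the sort-bot, the weld-bot | the east bank: the grip-bot, the paint-bot, the scan-bot]
4. Farmer goes back to the west bank with the grip-bot.  [the west bank: the cut-bot, the grip-bot, the lift-bot, the pack-bot, the sort-bot, the weld-bot | the east bank: the paint-bot, the scan-bot]
5. Farmer goes to the east bank with the cut-bot and the grip-bot.  [the west bank: the lift-bot, the pack-bot, the sort-bot, the weld-bot | the east bank: the cut-bot, the grip-bot, the paint-bot, the scan-bot]
6. Farmer goes back to the west bank with the paint-bot.  [the west bank: the lift-bot, the pack-bot, the paint-bot, the sort-bot, the weld-bot | the east bank: the cut-bot, the grip-bot, the scan-bot]
7. Farmer goes to the east bank with the sort-bot and the weld-bot.  [the west bank: the lift-bot, the pack-bot, the paint-bot | the east bank: the cut-bot, the grip-bot, the scan-bot, the sort-bot, the weld-bot]
8. Farmer goes back to the west bank with the grip-bot.  [the west bank: the grip-bot, the lift-bot, the pack-bot, the paint-bot | the east bank: the cut-bot, the scan-bot, the sort-bot, the weld-bot]
9. Farmer goes to the east bank with the grip-bot and the lift-bot.  [the west bank: the pack-bot, the paint-bot | the east bank: the cut-bot, the grip-bot, the lift-bot, the scan-bot, the sort-bot, the weld-bot]
10. Farmer goes back to the west bank with the grip-bot.  [the west bank: the grip-bot, the pack-bot, the paint-bot | the east bank: the cut-bot, the lift-bot, the scan-bot, the sort-bot, the weld-bot]
11. Farmer goes to the east bank with the grip-bot and the pack-bot.  [the west bank: the paint-bot | the east bank: the cut-bot, the grip-bot, the lift-bot, the pack-bot, the scan-bot, the sort-bot, the weld-bot]
12. Farmer goes back to the west bank with the grip-bot.  [the west bank: the grip-bot, the paint-bot | the east bank: the cut-bot, the lift-bot, the pack-bot, the scan-bot, the sort-bot, the weld-bot]
13. Farmer goes to the east bank with the grip-bot and the paint-bot.  [the west bank: — | the east bank: the cut-bot, the grip-bot, the lift-bot, the pack-bot, the paint-bot, the scan-bot, the sort-bot, the weld-bot]

13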